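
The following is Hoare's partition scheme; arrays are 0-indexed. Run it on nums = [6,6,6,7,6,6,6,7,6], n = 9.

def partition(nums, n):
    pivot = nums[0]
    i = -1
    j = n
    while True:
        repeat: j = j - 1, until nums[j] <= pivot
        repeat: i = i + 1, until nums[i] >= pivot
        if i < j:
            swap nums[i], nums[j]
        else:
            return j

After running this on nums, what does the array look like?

[6,6,6,6,7,6,6,7,6]

pivot = nums[0] = 6; i = -1, j = 9
j→8 (nums[8]=6≤6), i→0 (nums[0]=6≥6); i<j, swap → [6,6,6,7,6,6,6,7,6]
j→6 (nums[6]=6≤6), i→1 (nums[1]=6≥6); i<j, swap → [6,6,6,7,6,6,6,7,6]
j→5 (nums[5]=6≤6), i→2 (nums[2]=6≥6); i<j, swap → [6,6,6,7,6,6,6,7,6]
j→4 (nums[4]=6≤6), i→3 (nums[3]=7≥6); i<j, swap → [6,6,6,6,7,6,6,7,6]
j→3, i→4; i≥j, return j=3. nums = [6,6,6,6,7,6,6,7,6]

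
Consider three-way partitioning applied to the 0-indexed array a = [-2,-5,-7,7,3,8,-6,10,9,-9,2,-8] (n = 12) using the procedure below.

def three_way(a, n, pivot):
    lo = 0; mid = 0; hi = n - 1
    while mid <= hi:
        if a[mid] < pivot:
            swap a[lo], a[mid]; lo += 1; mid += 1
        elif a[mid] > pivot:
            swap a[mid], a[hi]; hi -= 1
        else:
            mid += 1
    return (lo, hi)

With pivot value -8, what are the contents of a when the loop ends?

[-9,-8,7,3,8,-6,10,9,-7,2,-5,-2]

pivot = -8; lo=0, mid=0, hi=11
a[mid]=-2>-8: swap a[0],a[11]; hi=10 → [-8,-5,-7,7,3,8,-6,10,9,-9,2,-2]
a[mid]=-8=-8: mid=1
a[mid]=-5>-8: swap a[1],a[10]; hi=9 → [-8,2,-7,7,3,8,-6,10,9,-9,-5,-2]
a[mid]=2>-8: swap a[1],a[9]; hi=8 → [-8,-9,-7,7,3,8,-6,10,9,2,-5,-2]
a[mid]=-9<-8: swap a[0],a[1]; lo=1,mid=2 → [-9,-8,-7,7,3,8,-6,10,9,2,-5,-2]
a[mid]=-7>-8: swap a[2],a[8]; hi=7 → [-9,-8,9,7,3,8,-6,10,-7,2,-5,-2]
a[mid]=9>-8: swap a[2],a[7]; hi=6 → [-9,-8,10,7,3,8,-6,9,-7,2,-5,-2]
a[mid]=10>-8: swap a[2],a[6]; hi=5 → [-9,-8,-6,7,3,8,10,9,-7,2,-5,-2]
a[mid]=-6>-8: swap a[2],a[5]; hi=4 → [-9,-8,8,7,3,-6,10,9,-7,2,-5,-2]
a[mid]=8>-8: swap a[2],a[4]; hi=3 → [-9,-8,3,7,8,-6,10,9,-7,2,-5,-2]
a[mid]=3>-8: swap a[2],a[3]; hi=2 → [-9,-8,7,3,8,-6,10,9,-7,2,-5,-2]
a[mid]=7>-8: swap a[2],a[2]; hi=1 → [-9,-8,7,3,8,-6,10,9,-7,2,-5,-2]
end: lo=1, hi=1; a = [-9,-8,7,3,8,-6,10,9,-7,2,-5,-2]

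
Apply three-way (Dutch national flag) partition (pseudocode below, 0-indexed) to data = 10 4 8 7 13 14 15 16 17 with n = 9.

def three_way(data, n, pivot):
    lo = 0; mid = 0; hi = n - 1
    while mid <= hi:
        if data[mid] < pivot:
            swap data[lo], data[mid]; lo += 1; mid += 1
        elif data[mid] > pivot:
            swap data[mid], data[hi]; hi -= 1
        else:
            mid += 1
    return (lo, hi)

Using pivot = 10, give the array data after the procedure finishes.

pivot = 10; lo=0, mid=0, hi=8
data[mid]=10=10: mid=1
data[mid]=4<10: swap data[0],data[1]; lo=1,mid=2 → 4 10 8 7 13 14 15 16 17
data[mid]=8<10: swap data[1],data[2]; lo=2,mid=3 → 4 8 10 7 13 14 15 16 17
data[mid]=7<10: swap data[2],data[3]; lo=3,mid=4 → 4 8 7 10 13 14 15 16 17
data[mid]=13>10: swap data[4],data[8]; hi=7 → 4 8 7 10 17 14 15 16 13
data[mid]=17>10: swap data[4],data[7]; hi=6 → 4 8 7 10 16 14 15 17 13
data[mid]=16>10: swap data[4],data[6]; hi=5 → 4 8 7 10 15 14 16 17 13
data[mid]=15>10: swap data[4],data[5]; hi=4 → 4 8 7 10 14 15 16 17 13
data[mid]=14>10: swap data[4],data[4]; hi=3 → 4 8 7 10 14 15 16 17 13
end: lo=3, hi=3; data = 4 8 7 10 14 15 16 17 13

4 8 7 10 14 15 16 17 13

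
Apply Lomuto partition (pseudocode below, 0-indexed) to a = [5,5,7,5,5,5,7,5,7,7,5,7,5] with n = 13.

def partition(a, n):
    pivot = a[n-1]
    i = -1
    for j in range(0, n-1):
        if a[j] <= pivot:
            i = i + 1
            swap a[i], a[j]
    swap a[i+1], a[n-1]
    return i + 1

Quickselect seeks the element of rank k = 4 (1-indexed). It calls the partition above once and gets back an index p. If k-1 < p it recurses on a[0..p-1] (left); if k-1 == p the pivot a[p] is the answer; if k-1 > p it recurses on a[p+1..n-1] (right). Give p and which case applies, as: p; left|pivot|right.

pivot = a[12] = 5; i = -1
j=0: a[0]=5 ≤ 5 → i=0, swap a[0],a[0] (no change) → [5,5,7,5,5,5,7,5,7,7,5,7,5]
j=1: a[1]=5 ≤ 5 → i=1, swap a[1],a[1] (no change) → [5,5,7,5,5,5,7,5,7,7,5,7,5]
j=2: a[2]=7 > 5 → no swap
j=3: a[3]=5 ≤ 5 → i=2, swap a[2],a[3] → [5,5,5,7,5,5,7,5,7,7,5,7,5]
j=4: a[4]=5 ≤ 5 → i=3, swap a[3],a[4] → [5,5,5,5,7,5,7,5,7,7,5,7,5]
j=5: a[5]=5 ≤ 5 → i=4, swap a[4],a[5] → [5,5,5,5,5,7,7,5,7,7,5,7,5]
j=6: a[6]=7 > 5 → no swap
j=7: a[7]=5 ≤ 5 → i=5, swap a[5],a[7] → [5,5,5,5,5,5,7,7,7,7,5,7,5]
j=8: a[8]=7 > 5 → no swap
j=9: a[9]=7 > 5 → no swap
j=10: a[10]=5 ≤ 5 → i=6, swap a[6],a[10] → [5,5,5,5,5,5,5,7,7,7,7,7,5]
j=11: a[11]=7 > 5 → no swap
final swap a[7],a[12] → [5,5,5,5,5,5,5,5,7,7,7,7,7]; return 7
p = 7; k-1 = 3 < 7 ⇒ left

7; left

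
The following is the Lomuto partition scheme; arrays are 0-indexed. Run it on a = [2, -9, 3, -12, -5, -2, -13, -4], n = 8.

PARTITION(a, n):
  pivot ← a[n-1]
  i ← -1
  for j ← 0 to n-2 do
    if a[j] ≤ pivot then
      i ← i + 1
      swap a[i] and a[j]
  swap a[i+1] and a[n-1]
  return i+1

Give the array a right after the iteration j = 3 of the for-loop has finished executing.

pivot = a[7] = -4; i = -1
j=0: a[0]=2 > -4 → no swap
j=1: a[1]=-9 ≤ -4 → i=0, swap a[0],a[1] → [-9, 2, 3, -12, -5, -2, -13, -4]
j=2: a[2]=3 > -4 → no swap
j=3: a[3]=-12 ≤ -4 → i=1, swap a[1],a[3] → [-9, -12, 3, 2, -5, -2, -13, -4]
(after j=3) a = [-9, -12, 3, 2, -5, -2, -13, -4]

[-9, -12, 3, 2, -5, -2, -13, -4]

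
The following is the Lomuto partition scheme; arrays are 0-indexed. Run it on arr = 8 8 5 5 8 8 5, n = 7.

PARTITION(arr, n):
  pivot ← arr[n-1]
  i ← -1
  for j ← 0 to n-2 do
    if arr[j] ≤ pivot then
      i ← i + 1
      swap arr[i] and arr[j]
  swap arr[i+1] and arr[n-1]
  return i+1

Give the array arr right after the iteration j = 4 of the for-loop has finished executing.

pivot = arr[6] = 5; i = -1
j=0: arr[0]=8 > 5 → no swap
j=1: arr[1]=8 > 5 → no swap
j=2: arr[2]=5 ≤ 5 → i=0, swap arr[0],arr[2] → 5 8 8 5 8 8 5
j=3: arr[3]=5 ≤ 5 → i=1, swap arr[1],arr[3] → 5 5 8 8 8 8 5
j=4: arr[4]=8 > 5 → no swap
(after j=4) arr = 5 5 8 8 8 8 5

5 5 8 8 8 8 5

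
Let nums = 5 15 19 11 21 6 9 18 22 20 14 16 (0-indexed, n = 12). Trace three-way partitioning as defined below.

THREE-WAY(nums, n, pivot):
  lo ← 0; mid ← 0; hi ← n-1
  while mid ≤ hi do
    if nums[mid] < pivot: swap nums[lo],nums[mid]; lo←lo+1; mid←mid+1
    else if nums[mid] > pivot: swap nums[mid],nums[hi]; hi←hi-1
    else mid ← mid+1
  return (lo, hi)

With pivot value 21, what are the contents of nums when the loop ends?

5 15 19 11 6 9 18 16 20 14 21 22

lo=0 mid=0 hi=11
5<21: swap(0,0), lo=1 mid=1 ⇒ 5 15 19 11 21 6 9 18 22 20 14 16
15<21: swap(1,1), lo=2 mid=2 ⇒ 5 15 19 11 21 6 9 18 22 20 14 16
19<21: swap(2,2), lo=3 mid=3 ⇒ 5 15 19 11 21 6 9 18 22 20 14 16
11<21: swap(3,3), lo=4 mid=4 ⇒ 5 15 19 11 21 6 9 18 22 20 14 16
21=21: mid=5
6<21: swap(4,5), lo=5 mid=6 ⇒ 5 15 19 11 6 21 9 18 22 20 14 16
9<21: swap(5,6), lo=6 mid=7 ⇒ 5 15 19 11 6 9 21 18 22 20 14 16
18<21: swap(6,7), lo=7 mid=8 ⇒ 5 15 19 11 6 9 18 21 22 20 14 16
22>21: swap(8,11), hi=10 ⇒ 5 15 19 11 6 9 18 21 16 20 14 22
16<21: swap(7,8), lo=8 mid=9 ⇒ 5 15 19 11 6 9 18 16 21 20 14 22
20<21: swap(8,9), lo=9 mid=10 ⇒ 5 15 19 11 6 9 18 16 20 21 14 22
14<21: swap(9,10), lo=10 mid=11 ⇒ 5 15 19 11 6 9 18 16 20 14 21 22
done. lo=10 hi=10; nums=5 15 19 11 6 9 18 16 20 14 21 22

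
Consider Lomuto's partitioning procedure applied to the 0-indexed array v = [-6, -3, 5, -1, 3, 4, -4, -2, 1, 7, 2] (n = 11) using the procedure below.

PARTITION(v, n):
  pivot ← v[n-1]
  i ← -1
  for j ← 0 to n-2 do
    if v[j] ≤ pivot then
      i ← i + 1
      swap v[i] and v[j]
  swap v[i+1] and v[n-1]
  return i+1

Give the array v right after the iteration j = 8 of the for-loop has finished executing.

pivot=2, i=-1
j=0: -6≤2, i=0, swap(0,0) ⇒ [-6, -3, 5, -1, 3, 4, -4, -2, 1, 7, 2]
j=1: -3≤2, i=1, swap(1,1) ⇒ [-6, -3, 5, -1, 3, 4, -4, -2, 1, 7, 2]
j=2: 5>2, skip
j=3: -1≤2, i=2, swap(2,3) ⇒ [-6, -3, -1, 5, 3, 4, -4, -2, 1, 7, 2]
j=4: 3>2, skip
j=5: 4>2, skip
j=6: -4≤2, i=3, swap(3,6) ⇒ [-6, -3, -1, -4, 3, 4, 5, -2, 1, 7, 2]
j=7: -2≤2, i=4, swap(4,7) ⇒ [-6, -3, -1, -4, -2, 4, 5, 3, 1, 7, 2]
j=8: 1≤2, i=5, swap(5,8) ⇒ [-6, -3, -1, -4, -2, 1, 5, 3, 4, 7, 2]
(after j=8) v = [-6, -3, -1, -4, -2, 1, 5, 3, 4, 7, 2]

[-6, -3, -1, -4, -2, 1, 5, 3, 4, 7, 2]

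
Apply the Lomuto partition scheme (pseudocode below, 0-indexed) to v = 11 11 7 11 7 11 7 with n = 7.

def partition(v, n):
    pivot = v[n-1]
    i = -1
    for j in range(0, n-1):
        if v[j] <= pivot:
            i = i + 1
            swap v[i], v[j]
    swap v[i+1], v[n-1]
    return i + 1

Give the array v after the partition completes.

pivot = v[6] = 7; i = -1
j=0: v[0]=11 > 7 → no swap
j=1: v[1]=11 > 7 → no swap
j=2: v[2]=7 ≤ 7 → i=0, swap v[0],v[2] → 7 11 11 11 7 11 7
j=3: v[3]=11 > 7 → no swap
j=4: v[4]=7 ≤ 7 → i=1, swap v[1],v[4] → 7 7 11 11 11 11 7
j=5: v[5]=11 > 7 → no swap
final swap v[2],v[6] → 7 7 7 11 11 11 11; return 2

7 7 7 11 11 11 11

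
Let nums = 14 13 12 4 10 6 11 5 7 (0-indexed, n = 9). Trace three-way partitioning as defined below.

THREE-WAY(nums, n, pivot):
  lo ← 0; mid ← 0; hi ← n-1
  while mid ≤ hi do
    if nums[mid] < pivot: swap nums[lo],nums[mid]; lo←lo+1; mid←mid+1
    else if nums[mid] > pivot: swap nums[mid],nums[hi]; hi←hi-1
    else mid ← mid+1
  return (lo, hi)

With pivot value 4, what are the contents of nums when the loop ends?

4 12 13 10 6 11 5 7 14

pivot = 4; lo=0, mid=0, hi=8
nums[mid]=14>4: swap nums[0],nums[8]; hi=7 → 7 13 12 4 10 6 11 5 14
nums[mid]=7>4: swap nums[0],nums[7]; hi=6 → 5 13 12 4 10 6 11 7 14
nums[mid]=5>4: swap nums[0],nums[6]; hi=5 → 11 13 12 4 10 6 5 7 14
nums[mid]=11>4: swap nums[0],nums[5]; hi=4 → 6 13 12 4 10 11 5 7 14
nums[mid]=6>4: swap nums[0],nums[4]; hi=3 → 10 13 12 4 6 11 5 7 14
nums[mid]=10>4: swap nums[0],nums[3]; hi=2 → 4 13 12 10 6 11 5 7 14
nums[mid]=4=4: mid=1
nums[mid]=13>4: swap nums[1],nums[2]; hi=1 → 4 12 13 10 6 11 5 7 14
nums[mid]=12>4: swap nums[1],nums[1]; hi=0 → 4 12 13 10 6 11 5 7 14
end: lo=0, hi=0; nums = 4 12 13 10 6 11 5 7 14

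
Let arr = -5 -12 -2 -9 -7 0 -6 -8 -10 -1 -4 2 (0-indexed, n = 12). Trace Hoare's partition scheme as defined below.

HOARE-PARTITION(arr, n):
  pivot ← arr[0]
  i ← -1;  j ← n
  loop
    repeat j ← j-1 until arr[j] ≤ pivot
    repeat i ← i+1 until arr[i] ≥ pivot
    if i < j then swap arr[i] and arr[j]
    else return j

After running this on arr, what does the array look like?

-10 -12 -8 -9 -7 -6 0 -2 -5 -1 -4 2

pivot=-5
j stops at 8 (-10), i stops at 0 (-5); swap ⇒ -10 -12 -2 -9 -7 0 -6 -8 -5 -1 -4 2
j stops at 7 (-8), i stops at 2 (-2); swap ⇒ -10 -12 -8 -9 -7 0 -6 -2 -5 -1 -4 2
j stops at 6 (-6), i stops at 5 (0); swap ⇒ -10 -12 -8 -9 -7 -6 0 -2 -5 -1 -4 2
j stops at 5, i stops at 6; i≥j ⇒ return 5. arr=-10 -12 -8 -9 -7 -6 0 -2 -5 -1 -4 2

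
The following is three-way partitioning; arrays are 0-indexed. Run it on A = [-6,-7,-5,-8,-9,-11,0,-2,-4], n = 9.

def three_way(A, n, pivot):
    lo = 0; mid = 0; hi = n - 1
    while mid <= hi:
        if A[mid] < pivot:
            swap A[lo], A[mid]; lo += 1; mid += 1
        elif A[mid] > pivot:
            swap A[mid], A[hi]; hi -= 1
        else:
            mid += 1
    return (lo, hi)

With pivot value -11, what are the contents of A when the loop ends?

[-11,-5,-8,-9,-7,0,-2,-4,-6]

pivot = -11; lo=0, mid=0, hi=8
A[mid]=-6>-11: swap A[0],A[8]; hi=7 → [-4,-7,-5,-8,-9,-11,0,-2,-6]
A[mid]=-4>-11: swap A[0],A[7]; hi=6 → [-2,-7,-5,-8,-9,-11,0,-4,-6]
A[mid]=-2>-11: swap A[0],A[6]; hi=5 → [0,-7,-5,-8,-9,-11,-2,-4,-6]
A[mid]=0>-11: swap A[0],A[5]; hi=4 → [-11,-7,-5,-8,-9,0,-2,-4,-6]
A[mid]=-11=-11: mid=1
A[mid]=-7>-11: swap A[1],A[4]; hi=3 → [-11,-9,-5,-8,-7,0,-2,-4,-6]
A[mid]=-9>-11: swap A[1],A[3]; hi=2 → [-11,-8,-5,-9,-7,0,-2,-4,-6]
A[mid]=-8>-11: swap A[1],A[2]; hi=1 → [-11,-5,-8,-9,-7,0,-2,-4,-6]
A[mid]=-5>-11: swap A[1],A[1]; hi=0 → [-11,-5,-8,-9,-7,0,-2,-4,-6]
end: lo=0, hi=0; A = [-11,-5,-8,-9,-7,0,-2,-4,-6]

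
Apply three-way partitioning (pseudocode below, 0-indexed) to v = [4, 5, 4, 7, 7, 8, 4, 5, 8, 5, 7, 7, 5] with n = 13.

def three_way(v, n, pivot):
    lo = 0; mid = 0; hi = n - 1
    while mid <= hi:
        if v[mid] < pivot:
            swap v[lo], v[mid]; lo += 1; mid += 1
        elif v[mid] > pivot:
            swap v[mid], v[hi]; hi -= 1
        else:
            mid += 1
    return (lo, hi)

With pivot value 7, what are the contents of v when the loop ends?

[4, 5, 4, 5, 4, 5, 5, 7, 7, 7, 7, 8, 8]

lo=0 mid=0 hi=12
4<7: swap(0,0), lo=1 mid=1 ⇒ [4, 5, 4, 7, 7, 8, 4, 5, 8, 5, 7, 7, 5]
5<7: swap(1,1), lo=2 mid=2 ⇒ [4, 5, 4, 7, 7, 8, 4, 5, 8, 5, 7, 7, 5]
4<7: swap(2,2), lo=3 mid=3 ⇒ [4, 5, 4, 7, 7, 8, 4, 5, 8, 5, 7, 7, 5]
7=7: mid=4
7=7: mid=5
8>7: swap(5,12), hi=11 ⇒ [4, 5, 4, 7, 7, 5, 4, 5, 8, 5, 7, 7, 8]
5<7: swap(3,5), lo=4 mid=6 ⇒ [4, 5, 4, 5, 7, 7, 4, 5, 8, 5, 7, 7, 8]
4<7: swap(4,6), lo=5 mid=7 ⇒ [4, 5, 4, 5, 4, 7, 7, 5, 8, 5, 7, 7, 8]
5<7: swap(5,7), lo=6 mid=8 ⇒ [4, 5, 4, 5, 4, 5, 7, 7, 8, 5, 7, 7, 8]
8>7: swap(8,11), hi=10 ⇒ [4, 5, 4, 5, 4, 5, 7, 7, 7, 5, 7, 8, 8]
7=7: mid=9
5<7: swap(6,9), lo=7 mid=10 ⇒ [4, 5, 4, 5, 4, 5, 5, 7, 7, 7, 7, 8, 8]
7=7: mid=11
done. lo=7 hi=10; v=[4, 5, 4, 5, 4, 5, 5, 7, 7, 7, 7, 8, 8]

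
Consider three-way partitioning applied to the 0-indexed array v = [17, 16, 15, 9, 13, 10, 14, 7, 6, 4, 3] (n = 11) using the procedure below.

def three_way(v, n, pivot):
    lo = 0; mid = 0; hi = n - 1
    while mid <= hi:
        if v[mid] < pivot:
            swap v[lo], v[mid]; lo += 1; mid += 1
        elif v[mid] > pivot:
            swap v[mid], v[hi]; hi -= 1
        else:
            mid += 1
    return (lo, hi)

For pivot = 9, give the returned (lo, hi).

pivot = 9; lo=0, mid=0, hi=10
v[mid]=17>9: swap v[0],v[10]; hi=9 → [3, 16, 15, 9, 13, 10, 14, 7, 6, 4, 17]
v[mid]=3<9: swap v[0],v[0]; lo=1,mid=1 → [3, 16, 15, 9, 13, 10, 14, 7, 6, 4, 17]
v[mid]=16>9: swap v[1],v[9]; hi=8 → [3, 4, 15, 9, 13, 10, 14, 7, 6, 16, 17]
v[mid]=4<9: swap v[1],v[1]; lo=2,mid=2 → [3, 4, 15, 9, 13, 10, 14, 7, 6, 16, 17]
v[mid]=15>9: swap v[2],v[8]; hi=7 → [3, 4, 6, 9, 13, 10, 14, 7, 15, 16, 17]
v[mid]=6<9: swap v[2],v[2]; lo=3,mid=3 → [3, 4, 6, 9, 13, 10, 14, 7, 15, 16, 17]
v[mid]=9=9: mid=4
v[mid]=13>9: swap v[4],v[7]; hi=6 → [3, 4, 6, 9, 7, 10, 14, 13, 15, 16, 17]
v[mid]=7<9: swap v[3],v[4]; lo=4,mid=5 → [3, 4, 6, 7, 9, 10, 14, 13, 15, 16, 17]
v[mid]=10>9: swap v[5],v[6]; hi=5 → [3, 4, 6, 7, 9, 14, 10, 13, 15, 16, 17]
v[mid]=14>9: swap v[5],v[5]; hi=4 → [3, 4, 6, 7, 9, 14, 10, 13, 15, 16, 17]
end: lo=4, hi=4; v = [3, 4, 6, 7, 9, 14, 10, 13, 15, 16, 17]

(4, 4)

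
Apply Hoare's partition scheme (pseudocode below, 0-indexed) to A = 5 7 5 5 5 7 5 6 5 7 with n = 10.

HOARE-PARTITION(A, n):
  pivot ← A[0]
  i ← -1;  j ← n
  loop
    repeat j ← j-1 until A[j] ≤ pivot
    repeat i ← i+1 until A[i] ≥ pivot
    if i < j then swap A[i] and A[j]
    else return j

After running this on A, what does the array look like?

pivot = A[0] = 5; i = -1, j = 10
j→8 (A[8]=5≤5), i→0 (A[0]=5≥5); i<j, swap → 5 7 5 5 5 7 5 6 5 7
j→6 (A[6]=5≤5), i→1 (A[1]=7≥5); i<j, swap → 5 5 5 5 5 7 7 6 5 7
j→4 (A[4]=5≤5), i→2 (A[2]=5≥5); i<j, swap → 5 5 5 5 5 7 7 6 5 7
j→3, i→3; i≥j, return j=3. A = 5 5 5 5 5 7 7 6 5 7

5 5 5 5 5 7 7 6 5 7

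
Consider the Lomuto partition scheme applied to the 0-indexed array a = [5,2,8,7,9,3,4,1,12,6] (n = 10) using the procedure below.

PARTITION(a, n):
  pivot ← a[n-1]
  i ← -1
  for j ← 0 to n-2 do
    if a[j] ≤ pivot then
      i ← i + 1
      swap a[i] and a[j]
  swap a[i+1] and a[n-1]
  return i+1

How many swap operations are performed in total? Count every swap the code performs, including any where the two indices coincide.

pivot = a[9] = 6; i = -1
j=0: a[0]=5 ≤ 6 → i=0, swap a[0],a[0] (no change) → [5,2,8,7,9,3,4,1,12,6]
j=1: a[1]=2 ≤ 6 → i=1, swap a[1],a[1] (no change) → [5,2,8,7,9,3,4,1,12,6]
j=2: a[2]=8 > 6 → no swap
j=3: a[3]=7 > 6 → no swap
j=4: a[4]=9 > 6 → no swap
j=5: a[5]=3 ≤ 6 → i=2, swap a[2],a[5] → [5,2,3,7,9,8,4,1,12,6]
j=6: a[6]=4 ≤ 6 → i=3, swap a[3],a[6] → [5,2,3,4,9,8,7,1,12,6]
j=7: a[7]=1 ≤ 6 → i=4, swap a[4],a[7] → [5,2,3,4,1,8,7,9,12,6]
j=8: a[8]=12 > 6 → no swap
final swap a[5],a[9] → [5,2,3,4,1,6,7,9,12,8]; return 5

6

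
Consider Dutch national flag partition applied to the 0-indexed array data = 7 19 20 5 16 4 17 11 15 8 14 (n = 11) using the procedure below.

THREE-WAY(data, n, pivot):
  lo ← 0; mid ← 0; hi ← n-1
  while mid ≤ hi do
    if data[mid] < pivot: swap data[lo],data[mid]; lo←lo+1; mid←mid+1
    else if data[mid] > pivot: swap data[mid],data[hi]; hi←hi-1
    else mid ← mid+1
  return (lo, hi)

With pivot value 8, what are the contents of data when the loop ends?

lo=0 mid=0 hi=10
7<8: swap(0,0), lo=1 mid=1 ⇒ 7 19 20 5 16 4 17 11 15 8 14
19>8: swap(1,10), hi=9 ⇒ 7 14 20 5 16 4 17 11 15 8 19
14>8: swap(1,9), hi=8 ⇒ 7 8 20 5 16 4 17 11 15 14 19
8=8: mid=2
20>8: swap(2,8), hi=7 ⇒ 7 8 15 5 16 4 17 11 20 14 19
15>8: swap(2,7), hi=6 ⇒ 7 8 11 5 16 4 17 15 20 14 19
11>8: swap(2,6), hi=5 ⇒ 7 8 17 5 16 4 11 15 20 14 19
17>8: swap(2,5), hi=4 ⇒ 7 8 4 5 16 17 11 15 20 14 19
4<8: swap(1,2), lo=2 mid=3 ⇒ 7 4 8 5 16 17 11 15 20 14 19
5<8: swap(2,3), lo=3 mid=4 ⇒ 7 4 5 8 16 17 11 15 20 14 19
16>8: swap(4,4), hi=3 ⇒ 7 4 5 8 16 17 11 15 20 14 19
done. lo=3 hi=3; data=7 4 5 8 16 17 11 15 20 14 19

7 4 5 8 16 17 11 15 20 14 19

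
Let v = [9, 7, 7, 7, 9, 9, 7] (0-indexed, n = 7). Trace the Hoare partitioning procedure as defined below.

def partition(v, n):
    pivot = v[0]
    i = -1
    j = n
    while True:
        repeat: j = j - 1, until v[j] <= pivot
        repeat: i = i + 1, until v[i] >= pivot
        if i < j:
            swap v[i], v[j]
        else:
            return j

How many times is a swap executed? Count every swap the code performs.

pivot=9
j stops at 6 (7), i stops at 0 (9); swap ⇒ [7, 7, 7, 7, 9, 9, 9]
j stops at 5 (9), i stops at 4 (9); swap ⇒ [7, 7, 7, 7, 9, 9, 9]
j stops at 4, i stops at 5; i≥j ⇒ return 4. v=[7, 7, 7, 7, 9, 9, 9]

2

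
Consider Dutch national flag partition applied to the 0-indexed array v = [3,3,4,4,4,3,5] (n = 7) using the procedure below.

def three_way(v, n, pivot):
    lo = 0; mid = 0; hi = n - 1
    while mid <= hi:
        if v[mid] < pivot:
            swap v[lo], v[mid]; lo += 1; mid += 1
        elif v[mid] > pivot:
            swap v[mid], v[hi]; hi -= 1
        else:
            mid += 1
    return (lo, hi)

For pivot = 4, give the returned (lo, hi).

(3, 5)

pivot = 4; lo=0, mid=0, hi=6
v[mid]=3<4: swap v[0],v[0]; lo=1,mid=1 → [3,3,4,4,4,3,5]
v[mid]=3<4: swap v[1],v[1]; lo=2,mid=2 → [3,3,4,4,4,3,5]
v[mid]=4=4: mid=3
v[mid]=4=4: mid=4
v[mid]=4=4: mid=5
v[mid]=3<4: swap v[2],v[5]; lo=3,mid=6 → [3,3,3,4,4,4,5]
v[mid]=5>4: swap v[6],v[6]; hi=5 → [3,3,3,4,4,4,5]
end: lo=3, hi=5; v = [3,3,3,4,4,4,5]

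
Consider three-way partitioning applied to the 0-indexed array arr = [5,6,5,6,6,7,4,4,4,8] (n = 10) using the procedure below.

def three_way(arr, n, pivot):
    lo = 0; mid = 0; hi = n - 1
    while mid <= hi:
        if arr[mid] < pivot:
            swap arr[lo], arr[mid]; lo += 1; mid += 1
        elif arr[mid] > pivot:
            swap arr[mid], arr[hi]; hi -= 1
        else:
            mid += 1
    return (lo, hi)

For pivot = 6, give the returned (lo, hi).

(5, 7)

pivot = 6; lo=0, mid=0, hi=9
arr[mid]=5<6: swap arr[0],arr[0]; lo=1,mid=1 → [5,6,5,6,6,7,4,4,4,8]
arr[mid]=6=6: mid=2
arr[mid]=5<6: swap arr[1],arr[2]; lo=2,mid=3 → [5,5,6,6,6,7,4,4,4,8]
arr[mid]=6=6: mid=4
arr[mid]=6=6: mid=5
arr[mid]=7>6: swap arr[5],arr[9]; hi=8 → [5,5,6,6,6,8,4,4,4,7]
arr[mid]=8>6: swap arr[5],arr[8]; hi=7 → [5,5,6,6,6,4,4,4,8,7]
arr[mid]=4<6: swap arr[2],arr[5]; lo=3,mid=6 → [5,5,4,6,6,6,4,4,8,7]
arr[mid]=4<6: swap arr[3],arr[6]; lo=4,mid=7 → [5,5,4,4,6,6,6,4,8,7]
arr[mid]=4<6: swap arr[4],arr[7]; lo=5,mid=8 → [5,5,4,4,4,6,6,6,8,7]
end: lo=5, hi=7; arr = [5,5,4,4,4,6,6,6,8,7]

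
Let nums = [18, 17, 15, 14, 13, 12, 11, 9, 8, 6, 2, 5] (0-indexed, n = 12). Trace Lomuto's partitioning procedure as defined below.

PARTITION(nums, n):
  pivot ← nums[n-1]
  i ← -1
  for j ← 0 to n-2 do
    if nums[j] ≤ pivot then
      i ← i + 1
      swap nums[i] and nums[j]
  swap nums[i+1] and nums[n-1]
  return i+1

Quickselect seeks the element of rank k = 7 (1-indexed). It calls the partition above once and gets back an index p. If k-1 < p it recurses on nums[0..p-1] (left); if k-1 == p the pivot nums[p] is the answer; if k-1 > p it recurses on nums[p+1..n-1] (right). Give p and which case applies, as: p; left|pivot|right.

1; right

pivot=5, i=-1
j=0: 18>5, skip
j=1: 17>5, skip
j=2: 15>5, skip
j=3: 14>5, skip
j=4: 13>5, skip
j=5: 12>5, skip
j=6: 11>5, skip
j=7: 9>5, skip
j=8: 8>5, skip
j=9: 6>5, skip
j=10: 2≤5, i=0, swap(0,10) ⇒ [2, 17, 15, 14, 13, 12, 11, 9, 8, 6, 18, 5]
swap(1,11) ⇒ [2, 5, 15, 14, 13, 12, 11, 9, 8, 6, 18, 17]; return 1
p = 1; k-1 = 6 > 1 ⇒ right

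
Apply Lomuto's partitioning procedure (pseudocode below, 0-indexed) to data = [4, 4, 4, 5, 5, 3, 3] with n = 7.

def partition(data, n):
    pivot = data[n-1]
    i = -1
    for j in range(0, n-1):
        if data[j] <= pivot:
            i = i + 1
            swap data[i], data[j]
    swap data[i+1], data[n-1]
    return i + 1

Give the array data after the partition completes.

pivot = data[6] = 3; i = -1
j=0: data[0]=4 > 3 → no swap
j=1: data[1]=4 > 3 → no swap
j=2: data[2]=4 > 3 → no swap
j=3: data[3]=5 > 3 → no swap
j=4: data[4]=5 > 3 → no swap
j=5: data[5]=3 ≤ 3 → i=0, swap data[0],data[5] → [3, 4, 4, 5, 5, 4, 3]
final swap data[1],data[6] → [3, 3, 4, 5, 5, 4, 4]; return 1

[3, 3, 4, 5, 5, 4, 4]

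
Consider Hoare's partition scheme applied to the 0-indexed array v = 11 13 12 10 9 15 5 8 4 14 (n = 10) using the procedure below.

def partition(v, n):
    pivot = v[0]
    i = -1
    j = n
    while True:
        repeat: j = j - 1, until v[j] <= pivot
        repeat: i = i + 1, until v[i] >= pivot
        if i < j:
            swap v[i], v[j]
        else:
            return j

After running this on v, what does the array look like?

pivot=11
j stops at 8 (4), i stops at 0 (11); swap ⇒ 4 13 12 10 9 15 5 8 11 14
j stops at 7 (8), i stops at 1 (13); swap ⇒ 4 8 12 10 9 15 5 13 11 14
j stops at 6 (5), i stops at 2 (12); swap ⇒ 4 8 5 10 9 15 12 13 11 14
j stops at 4, i stops at 5; i≥j ⇒ return 4. v=4 8 5 10 9 15 12 13 11 14

4 8 5 10 9 15 12 13 11 14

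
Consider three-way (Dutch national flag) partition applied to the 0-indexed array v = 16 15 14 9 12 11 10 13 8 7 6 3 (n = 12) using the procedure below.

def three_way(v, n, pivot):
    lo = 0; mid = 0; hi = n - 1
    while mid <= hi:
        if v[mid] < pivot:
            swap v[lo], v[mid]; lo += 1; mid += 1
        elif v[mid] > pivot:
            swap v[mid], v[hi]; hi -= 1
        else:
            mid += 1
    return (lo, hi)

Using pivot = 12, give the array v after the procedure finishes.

lo=0 mid=0 hi=11
16>12: swap(0,11), hi=10 ⇒ 3 15 14 9 12 11 10 13 8 7 6 16
3<12: swap(0,0), lo=1 mid=1 ⇒ 3 15 14 9 12 11 10 13 8 7 6 16
15>12: swap(1,10), hi=9 ⇒ 3 6 14 9 12 11 10 13 8 7 15 16
6<12: swap(1,1), lo=2 mid=2 ⇒ 3 6 14 9 12 11 10 13 8 7 15 16
14>12: swap(2,9), hi=8 ⇒ 3 6 7 9 12 11 10 13 8 14 15 16
7<12: swap(2,2), lo=3 mid=3 ⇒ 3 6 7 9 12 11 10 13 8 14 15 16
9<12: swap(3,3), lo=4 mid=4 ⇒ 3 6 7 9 12 11 10 13 8 14 15 16
12=12: mid=5
11<12: swap(4,5), lo=5 mid=6 ⇒ 3 6 7 9 11 12 10 13 8 14 15 16
10<12: swap(5,6), lo=6 mid=7 ⇒ 3 6 7 9 11 10 12 13 8 14 15 16
13>12: swap(7,8), hi=7 ⇒ 3 6 7 9 11 10 12 8 13 14 15 16
8<12: swap(6,7), lo=7 mid=8 ⇒ 3 6 7 9 11 10 8 12 13 14 15 16
done. lo=7 hi=7; v=3 6 7 9 11 10 8 12 13 14 15 16

3 6 7 9 11 10 8 12 13 14 15 16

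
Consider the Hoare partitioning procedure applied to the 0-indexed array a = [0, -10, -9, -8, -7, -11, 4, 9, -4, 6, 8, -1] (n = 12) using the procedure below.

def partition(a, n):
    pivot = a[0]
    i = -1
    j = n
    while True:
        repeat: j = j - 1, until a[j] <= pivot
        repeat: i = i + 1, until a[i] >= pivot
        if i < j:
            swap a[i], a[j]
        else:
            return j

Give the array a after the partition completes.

pivot=0
j stops at 11 (-1), i stops at 0 (0); swap ⇒ [-1, -10, -9, -8, -7, -11, 4, 9, -4, 6, 8, 0]
j stops at 8 (-4), i stops at 6 (4); swap ⇒ [-1, -10, -9, -8, -7, -11, -4, 9, 4, 6, 8, 0]
j stops at 6, i stops at 7; i≥j ⇒ return 6. a=[-1, -10, -9, -8, -7, -11, -4, 9, 4, 6, 8, 0]

[-1, -10, -9, -8, -7, -11, -4, 9, 4, 6, 8, 0]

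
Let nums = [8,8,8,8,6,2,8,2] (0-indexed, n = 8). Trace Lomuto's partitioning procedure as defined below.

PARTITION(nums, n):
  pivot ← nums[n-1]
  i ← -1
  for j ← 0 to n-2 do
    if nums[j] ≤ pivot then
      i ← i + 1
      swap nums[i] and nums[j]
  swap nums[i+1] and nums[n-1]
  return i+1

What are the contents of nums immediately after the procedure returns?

[2,2,8,8,6,8,8,8]

pivot = nums[7] = 2; i = -1
j=0: nums[0]=8 > 2 → no swap
j=1: nums[1]=8 > 2 → no swap
j=2: nums[2]=8 > 2 → no swap
j=3: nums[3]=8 > 2 → no swap
j=4: nums[4]=6 > 2 → no swap
j=5: nums[5]=2 ≤ 2 → i=0, swap nums[0],nums[5] → [2,8,8,8,6,8,8,2]
j=6: nums[6]=8 > 2 → no swap
final swap nums[1],nums[7] → [2,2,8,8,6,8,8,8]; return 1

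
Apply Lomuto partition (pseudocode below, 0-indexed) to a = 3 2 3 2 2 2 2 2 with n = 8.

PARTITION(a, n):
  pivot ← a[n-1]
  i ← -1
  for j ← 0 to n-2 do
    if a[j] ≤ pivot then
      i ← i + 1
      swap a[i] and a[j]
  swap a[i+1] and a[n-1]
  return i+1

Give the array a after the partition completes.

2 2 2 2 2 2 3 3

pivot=2, i=-1
j=0: 3>2, skip
j=1: 2≤2, i=0, swap(0,1) ⇒ 2 3 3 2 2 2 2 2
j=2: 3>2, skip
j=3: 2≤2, i=1, swap(1,3) ⇒ 2 2 3 3 2 2 2 2
j=4: 2≤2, i=2, swap(2,4) ⇒ 2 2 2 3 3 2 2 2
j=5: 2≤2, i=3, swap(3,5) ⇒ 2 2 2 2 3 3 2 2
j=6: 2≤2, i=4, swap(4,6) ⇒ 2 2 2 2 2 3 3 2
swap(5,7) ⇒ 2 2 2 2 2 2 3 3; return 5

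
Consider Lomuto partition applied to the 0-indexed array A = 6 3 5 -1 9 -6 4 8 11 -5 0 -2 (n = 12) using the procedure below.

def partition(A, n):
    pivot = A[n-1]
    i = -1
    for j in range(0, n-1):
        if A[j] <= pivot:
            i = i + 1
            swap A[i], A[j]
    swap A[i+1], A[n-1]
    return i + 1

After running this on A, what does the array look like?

pivot=-2, i=-1
j=0: 6>-2, skip
j=1: 3>-2, skip
j=2: 5>-2, skip
j=3: -1>-2, skip
j=4: 9>-2, skip
j=5: -6≤-2, i=0, swap(0,5) ⇒ -6 3 5 -1 9 6 4 8 11 -5 0 -2
j=6: 4>-2, skip
j=7: 8>-2, skip
j=8: 11>-2, skip
j=9: -5≤-2, i=1, swap(1,9) ⇒ -6 -5 5 -1 9 6 4 8 11 3 0 -2
j=10: 0>-2, skip
swap(2,11) ⇒ -6 -5 -2 -1 9 6 4 8 11 3 0 5; return 2

-6 -5 -2 -1 9 6 4 8 11 3 0 5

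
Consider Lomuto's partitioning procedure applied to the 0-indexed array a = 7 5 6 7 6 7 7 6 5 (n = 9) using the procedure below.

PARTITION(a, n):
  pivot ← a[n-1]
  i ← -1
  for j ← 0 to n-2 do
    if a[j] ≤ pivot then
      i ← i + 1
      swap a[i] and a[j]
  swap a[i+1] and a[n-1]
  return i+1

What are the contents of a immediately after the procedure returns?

pivot=5, i=-1
j=0: 7>5, skip
j=1: 5≤5, i=0, swap(0,1) ⇒ 5 7 6 7 6 7 7 6 5
j=2: 6>5, skip
j=3: 7>5, skip
j=4: 6>5, skip
j=5: 7>5, skip
j=6: 7>5, skip
j=7: 6>5, skip
swap(1,8) ⇒ 5 5 6 7 6 7 7 6 7; return 1

5 5 6 7 6 7 7 6 7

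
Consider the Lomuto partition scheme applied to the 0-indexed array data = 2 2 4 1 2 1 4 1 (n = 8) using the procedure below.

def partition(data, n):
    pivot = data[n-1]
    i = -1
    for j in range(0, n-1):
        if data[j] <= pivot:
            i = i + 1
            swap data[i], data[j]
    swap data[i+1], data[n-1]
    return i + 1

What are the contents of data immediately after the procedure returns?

1 1 1 2 2 2 4 4

pivot = data[7] = 1; i = -1
j=0: data[0]=2 > 1 → no swap
j=1: data[1]=2 > 1 → no swap
j=2: data[2]=4 > 1 → no swap
j=3: data[3]=1 ≤ 1 → i=0, swap data[0],data[3] → 1 2 4 2 2 1 4 1
j=4: data[4]=2 > 1 → no swap
j=5: data[5]=1 ≤ 1 → i=1, swap data[1],data[5] → 1 1 4 2 2 2 4 1
j=6: data[6]=4 > 1 → no swap
final swap data[2],data[7] → 1 1 1 2 2 2 4 4; return 2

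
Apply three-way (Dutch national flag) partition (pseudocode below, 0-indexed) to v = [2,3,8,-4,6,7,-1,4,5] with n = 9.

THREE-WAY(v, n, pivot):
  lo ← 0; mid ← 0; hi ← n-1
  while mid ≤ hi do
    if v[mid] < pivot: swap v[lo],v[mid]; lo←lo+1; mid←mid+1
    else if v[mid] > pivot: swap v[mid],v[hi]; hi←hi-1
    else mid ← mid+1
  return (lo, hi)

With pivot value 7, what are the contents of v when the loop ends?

[2,3,5,-4,6,-1,4,7,8]

pivot = 7; lo=0, mid=0, hi=8
v[mid]=2<7: swap v[0],v[0]; lo=1,mid=1 → [2,3,8,-4,6,7,-1,4,5]
v[mid]=3<7: swap v[1],v[1]; lo=2,mid=2 → [2,3,8,-4,6,7,-1,4,5]
v[mid]=8>7: swap v[2],v[8]; hi=7 → [2,3,5,-4,6,7,-1,4,8]
v[mid]=5<7: swap v[2],v[2]; lo=3,mid=3 → [2,3,5,-4,6,7,-1,4,8]
v[mid]=-4<7: swap v[3],v[3]; lo=4,mid=4 → [2,3,5,-4,6,7,-1,4,8]
v[mid]=6<7: swap v[4],v[4]; lo=5,mid=5 → [2,3,5,-4,6,7,-1,4,8]
v[mid]=7=7: mid=6
v[mid]=-1<7: swap v[5],v[6]; lo=6,mid=7 → [2,3,5,-4,6,-1,7,4,8]
v[mid]=4<7: swap v[6],v[7]; lo=7,mid=8 → [2,3,5,-4,6,-1,4,7,8]
end: lo=7, hi=7; v = [2,3,5,-4,6,-1,4,7,8]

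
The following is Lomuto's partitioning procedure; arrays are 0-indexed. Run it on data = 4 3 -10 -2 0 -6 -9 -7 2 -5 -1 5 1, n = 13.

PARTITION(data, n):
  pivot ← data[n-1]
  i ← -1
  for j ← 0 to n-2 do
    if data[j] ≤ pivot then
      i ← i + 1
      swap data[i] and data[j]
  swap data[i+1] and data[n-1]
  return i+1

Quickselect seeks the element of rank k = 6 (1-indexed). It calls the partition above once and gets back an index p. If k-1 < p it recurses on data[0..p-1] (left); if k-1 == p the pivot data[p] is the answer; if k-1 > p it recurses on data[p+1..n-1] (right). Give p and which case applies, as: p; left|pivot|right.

8; left

pivot=1, i=-1
j=0: 4>1, skip
j=1: 3>1, skip
j=2: -10≤1, i=0, swap(0,2) ⇒ -10 3 4 -2 0 -6 -9 -7 2 -5 -1 5 1
j=3: -2≤1, i=1, swap(1,3) ⇒ -10 -2 4 3 0 -6 -9 -7 2 -5 -1 5 1
j=4: 0≤1, i=2, swap(2,4) ⇒ -10 -2 0 3 4 -6 -9 -7 2 -5 -1 5 1
j=5: -6≤1, i=3, swap(3,5) ⇒ -10 -2 0 -6 4 3 -9 -7 2 -5 -1 5 1
j=6: -9≤1, i=4, swap(4,6) ⇒ -10 -2 0 -6 -9 3 4 -7 2 -5 -1 5 1
j=7: -7≤1, i=5, swap(5,7) ⇒ -10 -2 0 -6 -9 -7 4 3 2 -5 -1 5 1
j=8: 2>1, skip
j=9: -5≤1, i=6, swap(6,9) ⇒ -10 -2 0 -6 -9 -7 -5 3 2 4 -1 5 1
j=10: -1≤1, i=7, swap(7,10) ⇒ -10 -2 0 -6 -9 -7 -5 -1 2 4 3 5 1
j=11: 5>1, skip
swap(8,12) ⇒ -10 -2 0 -6 -9 -7 -5 -1 1 4 3 5 2; return 8
p = 8; k-1 = 5 < 8 ⇒ left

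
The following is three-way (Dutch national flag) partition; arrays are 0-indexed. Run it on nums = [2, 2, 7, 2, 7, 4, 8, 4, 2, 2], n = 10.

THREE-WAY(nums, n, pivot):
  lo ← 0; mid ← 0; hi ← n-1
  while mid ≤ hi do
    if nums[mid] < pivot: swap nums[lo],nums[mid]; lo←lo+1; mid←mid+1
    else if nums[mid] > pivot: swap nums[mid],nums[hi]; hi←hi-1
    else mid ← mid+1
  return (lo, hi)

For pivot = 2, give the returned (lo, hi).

(0, 4)

pivot = 2; lo=0, mid=0, hi=9
nums[mid]=2=2: mid=1
nums[mid]=2=2: mid=2
nums[mid]=7>2: swap nums[2],nums[9]; hi=8 → [2, 2, 2, 2, 7, 4, 8, 4, 2, 7]
nums[mid]=2=2: mid=3
nums[mid]=2=2: mid=4
nums[mid]=7>2: swap nums[4],nums[8]; hi=7 → [2, 2, 2, 2, 2, 4, 8, 4, 7, 7]
nums[mid]=2=2: mid=5
nums[mid]=4>2: swap nums[5],nums[7]; hi=6 → [2, 2, 2, 2, 2, 4, 8, 4, 7, 7]
nums[mid]=4>2: swap nums[5],nums[6]; hi=5 → [2, 2, 2, 2, 2, 8, 4, 4, 7, 7]
nums[mid]=8>2: swap nums[5],nums[5]; hi=4 → [2, 2, 2, 2, 2, 8, 4, 4, 7, 7]
end: lo=0, hi=4; nums = [2, 2, 2, 2, 2, 8, 4, 4, 7, 7]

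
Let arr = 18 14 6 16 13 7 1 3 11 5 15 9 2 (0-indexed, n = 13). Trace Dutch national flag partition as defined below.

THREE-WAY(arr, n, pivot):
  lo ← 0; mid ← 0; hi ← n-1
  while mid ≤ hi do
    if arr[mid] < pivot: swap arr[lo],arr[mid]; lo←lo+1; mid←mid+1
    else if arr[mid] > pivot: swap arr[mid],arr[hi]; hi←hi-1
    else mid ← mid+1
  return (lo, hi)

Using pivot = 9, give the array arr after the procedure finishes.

lo=0 mid=0 hi=12
18>9: swap(0,12), hi=11 ⇒ 2 14 6 16 13 7 1 3 11 5 15 9 18
2<9: swap(0,0), lo=1 mid=1 ⇒ 2 14 6 16 13 7 1 3 11 5 15 9 18
14>9: swap(1,11), hi=10 ⇒ 2 9 6 16 13 7 1 3 11 5 15 14 18
9=9: mid=2
6<9: swap(1,2), lo=2 mid=3 ⇒ 2 6 9 16 13 7 1 3 11 5 15 14 18
16>9: swap(3,10), hi=9 ⇒ 2 6 9 15 13 7 1 3 11 5 16 14 18
15>9: swap(3,9), hi=8 ⇒ 2 6 9 5 13 7 1 3 11 15 16 14 18
5<9: swap(2,3), lo=3 mid=4 ⇒ 2 6 5 9 13 7 1 3 11 15 16 14 18
13>9: swap(4,8), hi=7 ⇒ 2 6 5 9 11 7 1 3 13 15 16 14 18
11>9: swap(4,7), hi=6 ⇒ 2 6 5 9 3 7 1 11 13 15 16 14 18
3<9: swap(3,4), lo=4 mid=5 ⇒ 2 6 5 3 9 7 1 11 13 15 16 14 18
7<9: swap(4,5), lo=5 mid=6 ⇒ 2 6 5 3 7 9 1 11 13 15 16 14 18
1<9: swap(5,6), lo=6 mid=7 ⇒ 2 6 5 3 7 1 9 11 13 15 16 14 18
done. lo=6 hi=6; arr=2 6 5 3 7 1 9 11 13 15 16 14 18

2 6 5 3 7 1 9 11 13 15 16 14 18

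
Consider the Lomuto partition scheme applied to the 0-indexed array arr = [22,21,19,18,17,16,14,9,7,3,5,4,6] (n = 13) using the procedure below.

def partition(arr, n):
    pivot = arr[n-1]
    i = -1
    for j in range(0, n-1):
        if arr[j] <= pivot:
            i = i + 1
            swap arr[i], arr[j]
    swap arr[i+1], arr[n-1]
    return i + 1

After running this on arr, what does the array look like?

[3,5,4,6,17,16,14,9,7,22,21,19,18]

pivot=6, i=-1
j=0: 22>6, skip
j=1: 21>6, skip
j=2: 19>6, skip
j=3: 18>6, skip
j=4: 17>6, skip
j=5: 16>6, skip
j=6: 14>6, skip
j=7: 9>6, skip
j=8: 7>6, skip
j=9: 3≤6, i=0, swap(0,9) ⇒ [3,21,19,18,17,16,14,9,7,22,5,4,6]
j=10: 5≤6, i=1, swap(1,10) ⇒ [3,5,19,18,17,16,14,9,7,22,21,4,6]
j=11: 4≤6, i=2, swap(2,11) ⇒ [3,5,4,18,17,16,14,9,7,22,21,19,6]
swap(3,12) ⇒ [3,5,4,6,17,16,14,9,7,22,21,19,18]; return 3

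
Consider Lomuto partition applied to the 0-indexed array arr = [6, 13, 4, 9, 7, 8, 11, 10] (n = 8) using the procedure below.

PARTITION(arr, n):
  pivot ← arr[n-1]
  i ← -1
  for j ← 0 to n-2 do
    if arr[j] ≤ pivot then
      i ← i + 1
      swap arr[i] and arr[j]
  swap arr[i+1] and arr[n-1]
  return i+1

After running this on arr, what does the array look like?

[6, 4, 9, 7, 8, 10, 11, 13]

pivot = arr[7] = 10; i = -1
j=0: arr[0]=6 ≤ 10 → i=0, swap arr[0],arr[0] (no change) → [6, 13, 4, 9, 7, 8, 11, 10]
j=1: arr[1]=13 > 10 → no swap
j=2: arr[2]=4 ≤ 10 → i=1, swap arr[1],arr[2] → [6, 4, 13, 9, 7, 8, 11, 10]
j=3: arr[3]=9 ≤ 10 → i=2, swap arr[2],arr[3] → [6, 4, 9, 13, 7, 8, 11, 10]
j=4: arr[4]=7 ≤ 10 → i=3, swap arr[3],arr[4] → [6, 4, 9, 7, 13, 8, 11, 10]
j=5: arr[5]=8 ≤ 10 → i=4, swap arr[4],arr[5] → [6, 4, 9, 7, 8, 13, 11, 10]
j=6: arr[6]=11 > 10 → no swap
final swap arr[5],arr[7] → [6, 4, 9, 7, 8, 10, 11, 13]; return 5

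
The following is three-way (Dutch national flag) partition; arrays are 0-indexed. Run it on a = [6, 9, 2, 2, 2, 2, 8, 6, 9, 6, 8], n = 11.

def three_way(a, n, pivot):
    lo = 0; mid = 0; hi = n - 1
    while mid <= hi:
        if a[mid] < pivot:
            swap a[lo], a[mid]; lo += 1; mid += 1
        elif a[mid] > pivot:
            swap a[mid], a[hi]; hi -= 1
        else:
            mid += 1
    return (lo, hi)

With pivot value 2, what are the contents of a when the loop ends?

[2, 2, 2, 2, 9, 8, 6, 9, 6, 8, 6]

lo=0 mid=0 hi=10
6>2: swap(0,10), hi=9 ⇒ [8, 9, 2, 2, 2, 2, 8, 6, 9, 6, 6]
8>2: swap(0,9), hi=8 ⇒ [6, 9, 2, 2, 2, 2, 8, 6, 9, 8, 6]
6>2: swap(0,8), hi=7 ⇒ [9, 9, 2, 2, 2, 2, 8, 6, 6, 8, 6]
9>2: swap(0,7), hi=6 ⇒ [6, 9, 2, 2, 2, 2, 8, 9, 6, 8, 6]
6>2: swap(0,6), hi=5 ⇒ [8, 9, 2, 2, 2, 2, 6, 9, 6, 8, 6]
8>2: swap(0,5), hi=4 ⇒ [2, 9, 2, 2, 2, 8, 6, 9, 6, 8, 6]
2=2: mid=1
9>2: swap(1,4), hi=3 ⇒ [2, 2, 2, 2, 9, 8, 6, 9, 6, 8, 6]
2=2: mid=2
2=2: mid=3
2=2: mid=4
done. lo=0 hi=3; a=[2, 2, 2, 2, 9, 8, 6, 9, 6, 8, 6]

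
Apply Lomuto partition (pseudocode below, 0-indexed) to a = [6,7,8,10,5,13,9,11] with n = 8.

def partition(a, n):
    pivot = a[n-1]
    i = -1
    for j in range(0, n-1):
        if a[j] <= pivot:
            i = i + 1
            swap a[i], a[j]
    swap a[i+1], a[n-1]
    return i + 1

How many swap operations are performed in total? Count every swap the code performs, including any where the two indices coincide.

pivot=11, i=-1
j=0: 6≤11, i=0, swap(0,0) ⇒ [6,7,8,10,5,13,9,11]
j=1: 7≤11, i=1, swap(1,1) ⇒ [6,7,8,10,5,13,9,11]
j=2: 8≤11, i=2, swap(2,2) ⇒ [6,7,8,10,5,13,9,11]
j=3: 10≤11, i=3, swap(3,3) ⇒ [6,7,8,10,5,13,9,11]
j=4: 5≤11, i=4, swap(4,4) ⇒ [6,7,8,10,5,13,9,11]
j=5: 13>11, skip
j=6: 9≤11, i=5, swap(5,6) ⇒ [6,7,8,10,5,9,13,11]
swap(6,7) ⇒ [6,7,8,10,5,9,11,13]; return 6

7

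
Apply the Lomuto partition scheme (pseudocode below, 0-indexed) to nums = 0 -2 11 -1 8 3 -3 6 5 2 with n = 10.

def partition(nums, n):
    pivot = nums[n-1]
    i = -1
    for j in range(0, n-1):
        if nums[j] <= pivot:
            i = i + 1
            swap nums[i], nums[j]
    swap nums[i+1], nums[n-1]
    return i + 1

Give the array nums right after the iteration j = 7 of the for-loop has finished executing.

0 -2 -1 -3 8 3 11 6 5 2

pivot = nums[9] = 2; i = -1
j=0: nums[0]=0 ≤ 2 → i=0, swap nums[0],nums[0] (no change) → 0 -2 11 -1 8 3 -3 6 5 2
j=1: nums[1]=-2 ≤ 2 → i=1, swap nums[1],nums[1] (no change) → 0 -2 11 -1 8 3 -3 6 5 2
j=2: nums[2]=11 > 2 → no swap
j=3: nums[3]=-1 ≤ 2 → i=2, swap nums[2],nums[3] → 0 -2 -1 11 8 3 -3 6 5 2
j=4: nums[4]=8 > 2 → no swap
j=5: nums[5]=3 > 2 → no swap
j=6: nums[6]=-3 ≤ 2 → i=3, swap nums[3],nums[6] → 0 -2 -1 -3 8 3 11 6 5 2
j=7: nums[7]=6 > 2 → no swap
(after j=7) nums = 0 -2 -1 -3 8 3 11 6 5 2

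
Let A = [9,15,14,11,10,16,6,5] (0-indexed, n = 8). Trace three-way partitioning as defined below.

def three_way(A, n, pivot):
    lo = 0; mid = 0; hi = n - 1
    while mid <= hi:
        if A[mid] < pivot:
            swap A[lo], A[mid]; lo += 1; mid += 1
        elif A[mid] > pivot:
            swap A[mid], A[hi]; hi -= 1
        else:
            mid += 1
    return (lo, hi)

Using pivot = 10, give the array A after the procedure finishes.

[9,5,6,10,16,11,14,15]

pivot = 10; lo=0, mid=0, hi=7
A[mid]=9<10: swap A[0],A[0]; lo=1,mid=1 → [9,15,14,11,10,16,6,5]
A[mid]=15>10: swap A[1],A[7]; hi=6 → [9,5,14,11,10,16,6,15]
A[mid]=5<10: swap A[1],A[1]; lo=2,mid=2 → [9,5,14,11,10,16,6,15]
A[mid]=14>10: swap A[2],A[6]; hi=5 → [9,5,6,11,10,16,14,15]
A[mid]=6<10: swap A[2],A[2]; lo=3,mid=3 → [9,5,6,11,10,16,14,15]
A[mid]=11>10: swap A[3],A[5]; hi=4 → [9,5,6,16,10,11,14,15]
A[mid]=16>10: swap A[3],A[4]; hi=3 → [9,5,6,10,16,11,14,15]
A[mid]=10=10: mid=4
end: lo=3, hi=3; A = [9,5,6,10,16,11,14,15]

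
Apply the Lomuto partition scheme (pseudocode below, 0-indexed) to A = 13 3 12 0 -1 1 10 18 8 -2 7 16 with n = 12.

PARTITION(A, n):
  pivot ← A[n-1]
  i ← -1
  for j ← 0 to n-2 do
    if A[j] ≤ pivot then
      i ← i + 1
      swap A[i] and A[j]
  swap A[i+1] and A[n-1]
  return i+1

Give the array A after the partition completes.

pivot = A[11] = 16; i = -1
j=0: A[0]=13 ≤ 16 → i=0, swap A[0],A[0] (no change) → 13 3 12 0 -1 1 10 18 8 -2 7 16
j=1: A[1]=3 ≤ 16 → i=1, swap A[1],A[1] (no change) → 13 3 12 0 -1 1 10 18 8 -2 7 16
j=2: A[2]=12 ≤ 16 → i=2, swap A[2],A[2] (no change) → 13 3 12 0 -1 1 10 18 8 -2 7 16
j=3: A[3]=0 ≤ 16 → i=3, swap A[3],A[3] (no change) → 13 3 12 0 -1 1 10 18 8 -2 7 16
j=4: A[4]=-1 ≤ 16 → i=4, swap A[4],A[4] (no change) → 13 3 12 0 -1 1 10 18 8 -2 7 16
j=5: A[5]=1 ≤ 16 → i=5, swap A[5],A[5] (no change) → 13 3 12 0 -1 1 10 18 8 -2 7 16
j=6: A[6]=10 ≤ 16 → i=6, swap A[6],A[6] (no change) → 13 3 12 0 -1 1 10 18 8 -2 7 16
j=7: A[7]=18 > 16 → no swap
j=8: A[8]=8 ≤ 16 → i=7, swap A[7],A[8] → 13 3 12 0 -1 1 10 8 18 -2 7 16
j=9: A[9]=-2 ≤ 16 → i=8, swap A[8],A[9] → 13 3 12 0 -1 1 10 8 -2 18 7 16
j=10: A[10]=7 ≤ 16 → i=9, swap A[9],A[10] → 13 3 12 0 -1 1 10 8 -2 7 18 16
final swap A[10],A[11] → 13 3 12 0 -1 1 10 8 -2 7 16 18; return 10

13 3 12 0 -1 1 10 8 -2 7 16 18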